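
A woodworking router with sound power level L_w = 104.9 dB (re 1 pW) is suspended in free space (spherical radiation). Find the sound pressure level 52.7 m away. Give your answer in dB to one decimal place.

The power spreads over a sphere of area 4π·r², so L_p = L_w − 10·log₁₀(4π·r²).
4π·r² = 3.49e+04 m², 10·log₁₀ of that is 45.428 dB.
L_p = 104.9 − 45.428 = 59.47 dB.

59.5 dB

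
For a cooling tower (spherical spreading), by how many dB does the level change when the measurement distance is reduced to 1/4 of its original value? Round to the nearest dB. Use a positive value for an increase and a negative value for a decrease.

+12 dB

A point source loses 6 dB per doubling of distance; generally ΔL = −20·log₁₀(r₂/r₁).
ΔL = −20·log₁₀(0.25) = +12.04 dB.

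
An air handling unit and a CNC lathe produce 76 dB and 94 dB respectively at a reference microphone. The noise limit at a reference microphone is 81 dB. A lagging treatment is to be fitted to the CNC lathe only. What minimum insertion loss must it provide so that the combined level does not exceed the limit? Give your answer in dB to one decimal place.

The untreated sources together contribute 10^(76/10) = 3.981e+07, i.e. 76.00 dB.
To meet 81 dB overall, the treated CNC lathe may contribute at most 10^(81/10) − 3.981e+07 = 8.608e+07, i.e. 79.35 dB.
Required insertion loss = 94 − 79.35 = 14.65 dB.

14.7 dB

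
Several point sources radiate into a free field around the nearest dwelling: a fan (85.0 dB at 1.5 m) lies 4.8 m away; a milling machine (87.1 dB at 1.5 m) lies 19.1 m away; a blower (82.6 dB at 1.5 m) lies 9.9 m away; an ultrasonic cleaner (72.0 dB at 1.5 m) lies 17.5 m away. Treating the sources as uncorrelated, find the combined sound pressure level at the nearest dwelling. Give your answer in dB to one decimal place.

Propagate each source to the receiver with L = L_ref − 20·log₁₀(r/r_ref), then add intensities.
fan: 85.0 − 20·log₁₀(4.8/1.5) = 85.0 − 10.10 = 74.90 dB.
milling machine: 87.1 − 20·log₁₀(19.1/1.5) = 87.1 − 22.10 = 65.00 dB.
blower: 82.6 − 20·log₁₀(9.9/1.5) = 82.6 − 16.39 = 66.21 dB.
ultrasonic cleaner: 72.0 − 20·log₁₀(17.5/1.5) = 72.0 − 21.34 = 50.66 dB.
Σ 10^(L/10) = 3.834e+07 → L_total = 10·log₁₀(3.834e+07) = 75.84 dB.

75.8 dB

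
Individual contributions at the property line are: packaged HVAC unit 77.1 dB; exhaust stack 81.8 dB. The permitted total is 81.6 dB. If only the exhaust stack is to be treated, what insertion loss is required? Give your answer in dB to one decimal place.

2.1 dB

The untreated sources together contribute 10^(77.1/10) = 5.129e+07, i.e. 77.10 dB.
The limit corresponds to 10^(81.6/10) = 1.445e+08; subtracting the fixed part leaves 9.326e+07 for the exhaust stack, i.e. 79.70 dB.
So the exhaust stack must be reduced from 81.8 to 79.70 dB: IL = 2.10 dB.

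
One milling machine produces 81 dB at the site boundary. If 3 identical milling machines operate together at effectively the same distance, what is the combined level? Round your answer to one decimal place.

85.8 dB

N identical incoherent sources raise the level by 10·log₁₀ N.
L_total = 81 + 10·log₁₀(3) = 81 + 4.771 = 85.77 dB.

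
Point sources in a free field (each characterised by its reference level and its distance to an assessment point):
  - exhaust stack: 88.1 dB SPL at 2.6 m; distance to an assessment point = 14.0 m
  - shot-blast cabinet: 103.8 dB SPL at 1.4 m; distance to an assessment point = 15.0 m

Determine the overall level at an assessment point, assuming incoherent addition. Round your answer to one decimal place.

83.6 dB SPL

First find each source's level at the receiver (point-source: −20·log₁₀(r/r_ref)), then combine on an intensity basis.
exhaust stack: 88.1 − 20·log₁₀(14.0/2.6) = 88.1 − 14.62 = 73.48 dB SPL.
shot-blast cabinet: 103.8 − 20·log₁₀(15.0/1.4) = 103.8 − 20.60 = 83.20 dB SPL.
Σ 10^(L/10) = 2.312e+08 → L_total = 10·log₁₀(2.312e+08) = 83.64 dB SPL.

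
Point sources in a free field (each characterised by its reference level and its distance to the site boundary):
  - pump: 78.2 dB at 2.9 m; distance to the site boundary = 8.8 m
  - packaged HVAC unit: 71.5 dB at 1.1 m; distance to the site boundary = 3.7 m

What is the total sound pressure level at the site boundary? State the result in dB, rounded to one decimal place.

69.3 dB

First find each source's level at the receiver (point-source: −20·log₁₀(r/r_ref)), then combine on an intensity basis.
pump: 78.2 − 20·log₁₀(8.8/2.9) = 78.2 − 9.64 = 68.56 dB.
packaged HVAC unit: 71.5 − 20·log₁₀(3.7/1.1) = 71.5 − 10.54 = 60.96 dB.
Σ 10^(L/10) = 8.424e+06 → L_total = 10·log₁₀(8.424e+06) = 69.25 dB.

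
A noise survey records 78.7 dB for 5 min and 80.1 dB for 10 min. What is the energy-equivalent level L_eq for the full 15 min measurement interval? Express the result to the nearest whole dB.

80 dB

Weight each interval's intensity by its duration and average over T = 15 min:
Σ tᵢ·10^(Lᵢ/10) = 5·10^(78.7/10) + 10·10^(80.1/10) = 1.394e+09.
L_eq = 10·log₁₀(1.394e+09/15) = 79.68 dB.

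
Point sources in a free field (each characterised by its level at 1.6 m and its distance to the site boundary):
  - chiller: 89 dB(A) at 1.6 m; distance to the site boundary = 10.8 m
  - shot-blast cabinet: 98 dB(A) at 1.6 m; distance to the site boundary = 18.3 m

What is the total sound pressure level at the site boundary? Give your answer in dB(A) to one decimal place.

Apply inverse-square spreading to bring every level to the receiver, then sum 10^(L/10).
chiller: 89 − 20·log₁₀(10.8/1.6) = 89 − 16.59 = 72.41 dB(A).
shot-blast cabinet: 98 − 20·log₁₀(18.3/1.6) = 98 − 21.17 = 76.83 dB(A).
Σ 10^(L/10) = 6.567e+07 → L_total = 10·log₁₀(6.567e+07) = 78.17 dB(A).

78.2 dB(A)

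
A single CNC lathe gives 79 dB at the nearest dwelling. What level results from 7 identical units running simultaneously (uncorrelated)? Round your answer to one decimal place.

87.5 dB

With 7 equal, uncorrelated contributions the intensity is 7× that of one unit, giving a rise of 10·log₁₀ 7.
L_total = 79 + 10·log₁₀(7) = 79 + 8.451 = 87.45 dB.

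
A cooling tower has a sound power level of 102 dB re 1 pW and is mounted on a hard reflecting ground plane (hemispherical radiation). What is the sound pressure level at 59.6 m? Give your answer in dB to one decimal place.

58.5 dB

The power spreads over a hemisphere of area 2π·r², so L_p = L_w − 10·log₁₀(2π·r²).
2π·r² = 2.232e+04 m², 10·log₁₀ of that is 43.487 dB.
L_p = 102 − 43.487 = 58.51 dB.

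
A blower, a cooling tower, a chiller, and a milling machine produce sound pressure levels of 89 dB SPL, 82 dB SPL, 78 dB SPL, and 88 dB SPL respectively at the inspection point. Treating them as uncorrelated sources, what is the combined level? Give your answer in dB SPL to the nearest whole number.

Incoherent sources combine by intensity addition: L_total = 10·log₁₀(Σ 10^(L_i/10)).
Σ 10^(L/10) = 10^(89/10) + 10^(82/10) + 10^(78/10) + 10^(88/10) = 1.647e+09.
L_total = 10·log₁₀(1.647e+09) = 92.17 dB SPL.

92 dB SPL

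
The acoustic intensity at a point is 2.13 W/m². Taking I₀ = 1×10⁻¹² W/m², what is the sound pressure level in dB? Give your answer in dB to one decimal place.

L = 10·log₁₀(I/I₀) = 10·log₁₀(2.13/10⁻¹²) = 10·log₁₀(2.13×10^12).
L = 10·(0.3284 + 12) = 123.28 dB.

123.3 dB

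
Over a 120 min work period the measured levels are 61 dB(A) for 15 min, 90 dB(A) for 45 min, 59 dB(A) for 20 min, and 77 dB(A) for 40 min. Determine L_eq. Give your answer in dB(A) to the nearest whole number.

The energy average is taken in the linear domain: L_eq = 10·log₁₀[(Σ tᵢ·10^(Lᵢ/10))/T], T = 120 min.
Σ tᵢ·10^(Lᵢ/10) = 15·10^(61/10) + 45·10^(90/10) + 20·10^(59/10) + 40·10^(77/10) = 4.704e+10.
L_eq = 10·log₁₀(4.704e+10/120) = 85.93 dB(A).

86 dB(A)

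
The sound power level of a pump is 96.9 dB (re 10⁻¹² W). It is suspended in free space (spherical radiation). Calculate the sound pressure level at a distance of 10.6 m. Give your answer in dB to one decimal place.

L_p = L_w − 10·log₁₀(4π·r²) with r = 10.6 m.
4π·r² = 1412 m², 10·log₁₀ of that is 31.498 dB.
L_p = 96.9 − 31.498 = 65.40 dB.

65.4 dB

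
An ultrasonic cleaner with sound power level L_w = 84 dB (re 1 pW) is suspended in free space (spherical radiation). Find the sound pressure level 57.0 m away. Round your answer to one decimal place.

Free-field spherical radiation: L_p = L_w − 10·log₁₀(4π·r²), r = 57.0 m.
4π·r² = 4.083e+04 m², 10·log₁₀ of that is 46.110 dB.
L_p = 84 − 46.110 = 37.89 dB.

37.9 dB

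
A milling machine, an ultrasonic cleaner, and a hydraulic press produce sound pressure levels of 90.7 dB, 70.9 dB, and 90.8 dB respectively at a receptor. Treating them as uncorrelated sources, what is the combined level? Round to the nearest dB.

94 dB

For uncorrelated sources the intensities add, so convert each level to linear form, sum, and take 10·log₁₀ of the total.
Σ 10^(L/10) = 10^(90.7/10) + 10^(70.9/10) + 10^(90.8/10) = 2.389e+09.
L_total = 10·log₁₀(2.389e+09) = 93.78 dB.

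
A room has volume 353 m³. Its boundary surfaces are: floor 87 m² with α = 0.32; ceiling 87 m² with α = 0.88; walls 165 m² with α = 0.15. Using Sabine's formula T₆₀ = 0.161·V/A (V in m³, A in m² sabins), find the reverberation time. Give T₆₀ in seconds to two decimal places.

Total absorption A = 87·0.32 + 87·0.88 + 165·0.15 = 129.15 m² sabins.
T₆₀ = 0.161·V/A = 0.161·353/129.15 = 0.440 s.

0.44 s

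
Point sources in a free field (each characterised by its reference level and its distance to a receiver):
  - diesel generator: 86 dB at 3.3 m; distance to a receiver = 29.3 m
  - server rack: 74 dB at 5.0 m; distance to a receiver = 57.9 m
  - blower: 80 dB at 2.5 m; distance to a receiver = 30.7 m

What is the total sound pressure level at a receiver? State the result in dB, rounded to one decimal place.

Apply inverse-square spreading to bring every level to the receiver, then sum 10^(L/10).
diesel generator: 86 − 20·log₁₀(29.3/3.3) = 86 − 18.97 = 67.03 dB.
server rack: 74 − 20·log₁₀(57.9/5.0) = 74 − 21.27 = 52.73 dB.
blower: 80 − 20·log₁₀(30.7/2.5) = 80 − 21.78 = 58.22 dB.
Σ 10^(L/10) = 5.900e+06 → L_total = 10·log₁₀(5.900e+06) = 67.71 dB.

67.7 dB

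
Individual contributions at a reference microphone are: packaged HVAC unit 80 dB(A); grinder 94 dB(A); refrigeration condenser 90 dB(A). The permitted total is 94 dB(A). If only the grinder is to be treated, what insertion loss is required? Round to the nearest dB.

The untreated sources together contribute 10^(80/10) + 10^(90/10) = 1.100e+09, i.e. 90.41 dB(A).
To meet 94 dB(A) overall, the treated grinder may contribute at most 10^(94/10) − 1.100e+09 = 1.412e+09, i.e. 91.50 dB(A).
Required insertion loss = 94 − 91.50 = 2.50 dB.

3 dB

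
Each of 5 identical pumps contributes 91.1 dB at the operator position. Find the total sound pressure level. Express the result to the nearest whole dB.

98 dB

N identical incoherent sources raise the level by 10·log₁₀ N.
L_total = 91.1 + 10·log₁₀(5) = 91.1 + 6.990 = 98.09 dB.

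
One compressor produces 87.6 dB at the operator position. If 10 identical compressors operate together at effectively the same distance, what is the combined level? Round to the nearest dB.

98 dB

With 10 equal, uncorrelated contributions the intensity is 10× that of one unit, giving a rise of 10·log₁₀ 10.
L_total = 87.6 + 10·log₁₀(10) = 87.6 + 10.000 = 97.60 dB.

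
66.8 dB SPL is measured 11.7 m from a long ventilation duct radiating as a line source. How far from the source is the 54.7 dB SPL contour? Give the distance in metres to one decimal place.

189.8 m

For a line source L₁ − L₂ = 10·log₁₀(r₂/r₁), so r₂ = r₁·10^((L₁−L₂)/10).
r₂ = 11.7·10^((66.8−54.7)/10) = 11.7·10^(12.1/10) = 189.75 m.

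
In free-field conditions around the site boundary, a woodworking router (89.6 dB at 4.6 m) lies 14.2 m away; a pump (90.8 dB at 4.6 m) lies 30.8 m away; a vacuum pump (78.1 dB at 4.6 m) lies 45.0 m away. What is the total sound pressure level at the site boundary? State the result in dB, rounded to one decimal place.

80.9 dB

First find each source's level at the receiver (point-source: −20·log₁₀(r/r_ref)), then combine on an intensity basis.
woodworking router: 89.6 − 20·log₁₀(14.2/4.6) = 89.6 − 9.79 = 79.81 dB.
pump: 90.8 − 20·log₁₀(30.8/4.6) = 90.8 − 16.52 = 74.28 dB.
vacuum pump: 78.1 − 20·log₁₀(45.0/4.6) = 78.1 − 19.81 = 58.29 dB.
Σ 10^(L/10) = 1.232e+08 → L_total = 10·log₁₀(1.232e+08) = 80.91 dB.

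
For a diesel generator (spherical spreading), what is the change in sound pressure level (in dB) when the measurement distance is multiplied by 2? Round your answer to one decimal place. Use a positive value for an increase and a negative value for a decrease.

-6.0 dB

A point source loses 6 dB per doubling of distance; generally ΔL = −20·log₁₀(r₂/r₁).
ΔL = −20·log₁₀(2) = -6.02 dB.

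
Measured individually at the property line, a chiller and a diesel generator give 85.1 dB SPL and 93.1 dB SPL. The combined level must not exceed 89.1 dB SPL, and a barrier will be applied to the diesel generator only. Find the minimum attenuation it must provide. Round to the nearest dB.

6 dB

Fixed contribution from the other source: Σ 10^(L/10) = 10^(85.1/10) = 3.236e+08 (85.10 dB SPL).
The limit corresponds to 10^(89.1/10) = 8.128e+08; subtracting the fixed part leaves 4.892e+08 for the diesel generator, i.e. 86.90 dB SPL.
Required insertion loss = 93.1 − 86.90 = 6.20 dB.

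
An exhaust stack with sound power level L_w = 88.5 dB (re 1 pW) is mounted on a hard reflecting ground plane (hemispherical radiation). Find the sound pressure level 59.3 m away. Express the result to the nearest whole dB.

The power spreads over a hemisphere of area 2π·r², so L_p = L_w − 10·log₁₀(2π·r²).
2π·r² = 2.209e+04 m², 10·log₁₀ of that is 43.443 dB.
L_p = 88.5 − 43.443 = 45.06 dB.

45 dB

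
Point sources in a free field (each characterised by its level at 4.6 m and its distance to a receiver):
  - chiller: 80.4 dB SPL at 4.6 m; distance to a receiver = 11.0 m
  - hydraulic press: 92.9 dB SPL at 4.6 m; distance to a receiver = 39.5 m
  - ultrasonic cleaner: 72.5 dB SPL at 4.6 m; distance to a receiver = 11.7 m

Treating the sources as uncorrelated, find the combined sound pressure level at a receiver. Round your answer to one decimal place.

First find each source's level at the receiver (point-source: −20·log₁₀(r/r_ref)), then combine on an intensity basis.
chiller: 80.4 − 20·log₁₀(11.0/4.6) = 80.4 − 7.57 = 72.83 dB SPL.
hydraulic press: 92.9 − 20·log₁₀(39.5/4.6) = 92.9 − 18.68 = 74.22 dB SPL.
ultrasonic cleaner: 72.5 − 20·log₁₀(11.7/4.6) = 72.5 − 8.11 = 64.39 dB SPL.
Σ 10^(L/10) = 4.837e+07 → L_total = 10·log₁₀(4.837e+07) = 76.85 dB SPL.

76.8 dB SPL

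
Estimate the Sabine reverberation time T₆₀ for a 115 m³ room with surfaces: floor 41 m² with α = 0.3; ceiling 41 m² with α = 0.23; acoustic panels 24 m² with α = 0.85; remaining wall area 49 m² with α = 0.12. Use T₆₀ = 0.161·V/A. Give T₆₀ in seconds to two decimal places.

Summing Sᵢαᵢ: 41·0.3 + 41·0.23 + 24·0.85 + 49·0.12 = 48.01 m².
T₆₀ = 0.161 × 115 / 48.01 = 0.386 s.

0.39 s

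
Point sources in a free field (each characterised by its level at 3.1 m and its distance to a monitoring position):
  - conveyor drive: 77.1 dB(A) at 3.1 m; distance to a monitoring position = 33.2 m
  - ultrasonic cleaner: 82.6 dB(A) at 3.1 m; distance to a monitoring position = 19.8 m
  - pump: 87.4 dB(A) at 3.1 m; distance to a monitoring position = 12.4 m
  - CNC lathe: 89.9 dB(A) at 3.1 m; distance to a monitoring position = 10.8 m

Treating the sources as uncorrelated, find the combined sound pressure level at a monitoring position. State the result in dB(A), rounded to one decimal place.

First find each source's level at the receiver (point-source: −20·log₁₀(r/r_ref)), then combine on an intensity basis.
conveyor drive: 77.1 − 20·log₁₀(33.2/3.1) = 77.1 − 20.60 = 56.50 dB(A).
ultrasonic cleaner: 82.6 − 20·log₁₀(19.8/3.1) = 82.6 − 16.11 = 66.49 dB(A).
pump: 87.4 − 20·log₁₀(12.4/3.1) = 87.4 − 12.04 = 75.36 dB(A).
CNC lathe: 89.9 − 20·log₁₀(10.8/3.1) = 89.9 − 10.84 = 79.06 dB(A).
Σ 10^(L/10) = 1.198e+08 → L_total = 10·log₁₀(1.198e+08) = 80.78 dB(A).

80.8 dB(A)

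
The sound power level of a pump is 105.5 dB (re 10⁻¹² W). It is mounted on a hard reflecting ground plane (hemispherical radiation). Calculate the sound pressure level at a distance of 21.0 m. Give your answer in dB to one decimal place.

L_p = L_w − 10·log₁₀(2π·r²) with r = 21.0 m.
2π·r² = 2771 m², 10·log₁₀ of that is 34.426 dB.
L_p = 105.5 − 34.426 = 71.07 dB.

71.1 dB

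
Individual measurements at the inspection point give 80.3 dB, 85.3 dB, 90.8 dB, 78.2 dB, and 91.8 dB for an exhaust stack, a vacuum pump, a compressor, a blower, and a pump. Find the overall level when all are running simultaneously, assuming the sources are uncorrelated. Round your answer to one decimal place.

95.1 dB

Incoherent sources combine by intensity addition: L_total = 10·log₁₀(Σ 10^(L_i/10)).
Σ 10^(L/10) = 10^(80.3/10) + 10^(85.3/10) + 10^(90.8/10) + 10^(78.2/10) + 10^(91.8/10) = 3.228e+09.
L_total = 10·log₁₀(3.228e+09) = 95.09 dB.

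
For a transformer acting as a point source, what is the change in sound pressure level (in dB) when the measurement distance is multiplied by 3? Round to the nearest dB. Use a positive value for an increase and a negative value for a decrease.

A point source loses 6 dB per doubling of distance; generally ΔL = −20·log₁₀(r₂/r₁).
ΔL = −20·log₁₀(3) = -9.54 dB.

-10 dB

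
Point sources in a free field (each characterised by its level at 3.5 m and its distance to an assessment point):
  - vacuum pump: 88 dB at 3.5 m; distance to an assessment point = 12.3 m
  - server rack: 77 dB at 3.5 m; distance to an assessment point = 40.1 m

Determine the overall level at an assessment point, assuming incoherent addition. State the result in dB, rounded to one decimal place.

77.1 dB

First find each source's level at the receiver (point-source: −20·log₁₀(r/r_ref)), then combine on an intensity basis.
vacuum pump: 88 − 20·log₁₀(12.3/3.5) = 88 − 10.92 = 77.08 dB.
server rack: 77 − 20·log₁₀(40.1/3.5) = 77 − 21.18 = 55.82 dB.
Σ 10^(L/10) = 5.147e+07 → L_total = 10·log₁₀(5.147e+07) = 77.12 dB.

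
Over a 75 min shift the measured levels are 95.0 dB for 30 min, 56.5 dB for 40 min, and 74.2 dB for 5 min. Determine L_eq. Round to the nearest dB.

91 dB

The energy average is taken in the linear domain: L_eq = 10·log₁₀[(Σ tᵢ·10^(Lᵢ/10))/T], T = 75 min.
Σ tᵢ·10^(Lᵢ/10) = 30·10^(95.0/10) + 40·10^(56.5/10) + 5·10^(74.2/10) = 9.502e+10.
L_eq = 10·log₁₀(9.502e+10/75) = 91.03 dB.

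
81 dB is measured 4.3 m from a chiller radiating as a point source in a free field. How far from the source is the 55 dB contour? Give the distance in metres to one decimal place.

85.8 m

Point-source spreading drops the level by 20·log₁₀(r₂/r₁); inverting, r₂/r₁ = 10^(ΔL/20).
r₂ = 4.3·10^((81−55)/20) = 4.3·10^(26.0/20) = 85.80 m.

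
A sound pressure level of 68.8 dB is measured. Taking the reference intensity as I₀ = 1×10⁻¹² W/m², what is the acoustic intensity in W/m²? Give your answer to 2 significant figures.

7.6e-06 W/m²

I/I₀ = 10^(68.8/10) = 7.586e+06, so I = 7.586e+06 × 10⁻¹² W/m².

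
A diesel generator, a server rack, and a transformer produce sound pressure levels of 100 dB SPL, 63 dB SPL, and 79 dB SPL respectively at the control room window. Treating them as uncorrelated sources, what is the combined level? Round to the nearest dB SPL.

Incoherent sources combine by intensity addition: L_total = 10·log₁₀(Σ 10^(L_i/10)).
Σ 10^(L/10) = 10^(100/10) + 10^(63/10) + 10^(79/10) = 1.008e+10.
L_total = 10·log₁₀(1.008e+10) = 100.04 dB SPL.

100 dB SPL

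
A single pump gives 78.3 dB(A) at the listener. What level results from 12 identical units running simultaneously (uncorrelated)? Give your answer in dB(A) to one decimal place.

89.1 dB(A)

L_total = L₁ + 10·log₁₀ N for N identical incoherent sources.
L_total = 78.3 + 10·log₁₀(12) = 78.3 + 10.792 = 89.09 dB(A).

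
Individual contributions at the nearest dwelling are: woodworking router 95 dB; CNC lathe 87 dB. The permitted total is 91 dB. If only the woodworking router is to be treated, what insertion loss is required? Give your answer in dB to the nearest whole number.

The untreated sources together contribute 10^(87/10) = 5.012e+08, i.e. 87.00 dB.
To meet 91 dB overall, the treated woodworking router may contribute at most 10^(91/10) − 5.012e+08 = 7.577e+08, i.e. 88.80 dB.
So the woodworking router must be reduced from 95 to 88.80 dB: IL = 6.20 dB.

6 dB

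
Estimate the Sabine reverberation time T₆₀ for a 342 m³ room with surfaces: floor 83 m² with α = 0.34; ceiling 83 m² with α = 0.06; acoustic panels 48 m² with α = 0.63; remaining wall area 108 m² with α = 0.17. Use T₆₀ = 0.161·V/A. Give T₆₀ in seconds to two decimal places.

Total absorption A = 83·0.34 + 83·0.06 + 48·0.63 + 108·0.17 = 81.80 m² sabins.
T₆₀ = 0.161 × 342 / 81.80 = 0.673 s.

0.67 s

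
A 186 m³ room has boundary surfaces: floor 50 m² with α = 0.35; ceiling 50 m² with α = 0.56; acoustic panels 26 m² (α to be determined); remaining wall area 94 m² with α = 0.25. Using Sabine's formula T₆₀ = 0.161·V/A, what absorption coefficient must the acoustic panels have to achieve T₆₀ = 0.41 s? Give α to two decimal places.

From T₆₀ = 0.161·V/A, the target T₆₀ = 0.41 s needs A = 0.161·186/0.41 = 73.04 m².
Absorption from the other surfaces = 50·0.35 + 50·0.56 + 94·0.25 = 69.00 m², so the acoustic panels must supply 4.04 m² over 26 m².
α = 4.04/26 = 0.155.

0.16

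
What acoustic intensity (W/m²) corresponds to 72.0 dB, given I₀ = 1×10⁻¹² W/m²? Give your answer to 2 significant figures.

L = 10·log₁₀(I/I₀) ⇒ I = I₀·10^(L/10) = 10⁻¹² × 10^7.20.

1.6e-05 W/m²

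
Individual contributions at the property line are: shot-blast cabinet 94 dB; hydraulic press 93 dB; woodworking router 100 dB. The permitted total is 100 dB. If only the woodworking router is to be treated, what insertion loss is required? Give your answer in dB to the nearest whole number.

The untreated sources together contribute 10^(94/10) + 10^(93/10) = 4.507e+09, i.e. 96.54 dB.
The limit corresponds to 10^(100/10) = 1.000e+10; subtracting the fixed part leaves 5.493e+09 for the woodworking router, i.e. 97.40 dB.
Required insertion loss = 100 − 97.40 = 2.60 dB.

3 dB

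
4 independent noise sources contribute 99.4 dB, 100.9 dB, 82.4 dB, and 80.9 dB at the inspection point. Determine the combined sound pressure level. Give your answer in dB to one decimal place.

Incoherent sources combine by intensity addition: L_total = 10·log₁₀(Σ 10^(L_i/10)).
Σ 10^(L/10) = 10^(99.4/10) + 10^(100.9/10) + 10^(82.4/10) + 10^(80.9/10) = 2.131e+10.
L_total = 10·log₁₀(2.131e+10) = 103.29 dB.

103.3 dB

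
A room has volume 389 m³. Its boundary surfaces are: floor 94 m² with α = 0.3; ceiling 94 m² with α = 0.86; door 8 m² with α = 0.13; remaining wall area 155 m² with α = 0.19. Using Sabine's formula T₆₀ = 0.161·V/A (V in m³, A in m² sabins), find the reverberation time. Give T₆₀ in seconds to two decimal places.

Total absorption A = 94·0.3 + 94·0.86 + 8·0.13 + 155·0.19 = 139.53 m² sabins.
T₆₀ = 0.161 × 389 / 139.53 = 0.449 s.

0.45 s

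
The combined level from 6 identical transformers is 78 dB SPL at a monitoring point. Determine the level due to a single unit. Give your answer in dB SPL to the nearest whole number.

For N identical incoherent sources L_total = L₁ + 10·log₁₀ N, so L₁ = 78 − 10·log₁₀(6) = 78 − 7.782.

70 dB SPL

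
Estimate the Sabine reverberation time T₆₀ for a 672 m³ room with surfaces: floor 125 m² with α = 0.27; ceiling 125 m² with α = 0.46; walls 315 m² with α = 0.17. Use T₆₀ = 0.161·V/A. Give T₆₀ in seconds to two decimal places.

Total absorption A = 125·0.27 + 125·0.46 + 315·0.17 = 144.80 m² sabins.
T₆₀ = 0.161 × 672 / 144.80 = 0.747 s.

0.75 s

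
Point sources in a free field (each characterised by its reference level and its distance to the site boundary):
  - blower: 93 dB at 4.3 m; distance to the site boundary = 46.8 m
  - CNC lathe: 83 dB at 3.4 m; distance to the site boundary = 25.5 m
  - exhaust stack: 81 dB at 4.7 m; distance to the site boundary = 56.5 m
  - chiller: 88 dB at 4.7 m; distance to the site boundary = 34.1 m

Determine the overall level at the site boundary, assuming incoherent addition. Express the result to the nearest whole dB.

75 dB

First find each source's level at the receiver (point-source: −20·log₁₀(r/r_ref)), then combine on an intensity basis.
blower: 93 − 20·log₁₀(46.8/4.3) = 93 − 20.74 = 72.26 dB.
CNC lathe: 83 − 20·log₁₀(25.5/3.4) = 83 − 17.50 = 65.50 dB.
exhaust stack: 81 − 20·log₁₀(56.5/4.7) = 81 − 21.60 = 59.40 dB.
chiller: 88 − 20·log₁₀(34.1/4.7) = 88 − 17.21 = 70.79 dB.
Σ 10^(L/10) = 3.325e+07 → L_total = 10·log₁₀(3.325e+07) = 75.22 dB.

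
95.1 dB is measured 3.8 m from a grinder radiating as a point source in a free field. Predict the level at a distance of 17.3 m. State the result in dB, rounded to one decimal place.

81.9 dB

Spherical spreading from a point source gives a 20·log₁₀(r₂/r₁) drop.
L₂ = 95.1 − 20·log₁₀(17.3/3.8) = 95.1 − 13.165 = 81.93 dB.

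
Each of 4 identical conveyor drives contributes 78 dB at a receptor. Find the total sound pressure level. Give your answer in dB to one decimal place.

84.0 dB

With 4 equal, uncorrelated contributions the intensity is 4× that of one unit, giving a rise of 10·log₁₀ 4.
L_total = 78 + 10·log₁₀(4) = 78 + 6.021 = 84.02 dB.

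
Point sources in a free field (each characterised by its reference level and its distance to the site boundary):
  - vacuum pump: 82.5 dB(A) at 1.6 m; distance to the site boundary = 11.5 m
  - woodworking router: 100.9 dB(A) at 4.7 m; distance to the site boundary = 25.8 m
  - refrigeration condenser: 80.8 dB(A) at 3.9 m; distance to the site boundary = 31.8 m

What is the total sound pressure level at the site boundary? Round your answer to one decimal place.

Propagate each source to the receiver with L = L_ref − 20·log₁₀(r/r_ref), then add intensities.
vacuum pump: 82.5 − 20·log₁₀(11.5/1.6) = 82.5 − 17.13 = 65.37 dB(A).
woodworking router: 100.9 − 20·log₁₀(25.8/4.7) = 100.9 − 14.79 = 86.11 dB(A).
refrigeration condenser: 80.8 − 20·log₁₀(31.8/3.9) = 80.8 − 18.23 = 62.57 dB(A).
Σ 10^(L/10) = 4.135e+08 → L_total = 10·log₁₀(4.135e+08) = 86.17 dB(A).

86.2 dB(A)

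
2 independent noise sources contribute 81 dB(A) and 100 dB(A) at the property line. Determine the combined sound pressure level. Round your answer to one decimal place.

100.1 dB(A)

For uncorrelated sources the intensities add, so convert each level to linear form, sum, and take 10·log₁₀ of the total.
Σ 10^(L/10) = 10^(81/10) + 10^(100/10) = 1.013e+10.
L_total = 10·log₁₀(1.013e+10) = 100.05 dB(A).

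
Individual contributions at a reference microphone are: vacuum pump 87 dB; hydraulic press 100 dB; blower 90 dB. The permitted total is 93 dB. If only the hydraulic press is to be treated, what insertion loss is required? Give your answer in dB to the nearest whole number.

The untreated sources together contribute 10^(87/10) + 10^(90/10) = 1.501e+09, i.e. 91.76 dB.
To meet 93 dB overall, the treated hydraulic press may contribute at most 10^(93/10) − 1.501e+09 = 4.941e+08, i.e. 86.94 dB.
Required insertion loss = 100 − 86.94 = 13.06 dB.

13 dB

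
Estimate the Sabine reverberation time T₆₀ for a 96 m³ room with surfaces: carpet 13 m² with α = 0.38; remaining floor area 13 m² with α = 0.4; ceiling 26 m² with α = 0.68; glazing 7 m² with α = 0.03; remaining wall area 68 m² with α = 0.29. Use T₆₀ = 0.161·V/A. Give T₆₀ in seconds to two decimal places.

0.32 s

A = Σ Sᵢαᵢ = 13·0.38 + 13·0.4 + 26·0.68 + 7·0.03 + 68·0.29 = 47.75 m².
T₆₀ = 0.161·V/A = 0.161·96/47.75 = 0.324 s.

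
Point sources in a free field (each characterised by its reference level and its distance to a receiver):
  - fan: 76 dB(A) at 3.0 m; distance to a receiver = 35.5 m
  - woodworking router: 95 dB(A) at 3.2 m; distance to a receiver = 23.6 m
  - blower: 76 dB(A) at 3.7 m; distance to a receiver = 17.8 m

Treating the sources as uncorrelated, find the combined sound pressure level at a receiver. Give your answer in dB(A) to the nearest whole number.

Propagate each source to the receiver with L = L_ref − 20·log₁₀(r/r_ref), then add intensities.
fan: 76 − 20·log₁₀(35.5/3.0) = 76 − 21.46 = 54.54 dB(A).
woodworking router: 95 − 20·log₁₀(23.6/3.2) = 95 − 17.36 = 77.64 dB(A).
blower: 76 − 20·log₁₀(17.8/3.7) = 76 − 13.64 = 62.36 dB(A).
Σ 10^(L/10) = 6.014e+07 → L_total = 10·log₁₀(6.014e+07) = 77.79 dB(A).

78 dB(A)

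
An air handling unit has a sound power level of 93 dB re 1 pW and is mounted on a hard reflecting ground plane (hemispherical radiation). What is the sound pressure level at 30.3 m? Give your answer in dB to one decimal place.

Free-field hemispherical radiation: L_p = L_w − 10·log₁₀(2π·r²), r = 30.3 m.
2π·r² = 5769 m², 10·log₁₀ of that is 37.611 dB.
L_p = 93 − 37.611 = 55.39 dB.

55.4 dB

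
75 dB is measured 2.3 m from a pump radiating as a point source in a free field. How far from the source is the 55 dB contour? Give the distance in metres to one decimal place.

The 20.0 dB drop corresponds to a distance ratio of 10^(20.0/20) for a point source.
r₂ = 2.3·10^((75−55)/20) = 2.3·10^(20.0/20) = 23.00 m.

23.0 m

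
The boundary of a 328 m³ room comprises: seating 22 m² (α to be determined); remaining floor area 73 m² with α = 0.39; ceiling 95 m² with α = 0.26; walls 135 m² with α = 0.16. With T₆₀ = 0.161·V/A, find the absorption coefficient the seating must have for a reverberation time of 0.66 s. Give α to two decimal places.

A = 0.161·V/T₆₀ = 0.161·328/0.66 = 80.01 m² sabins.
Absorption from the other surfaces = 73·0.39 + 95·0.26 + 135·0.16 = 74.77 m², so the seating must supply 5.24 m² over 22 m².
α = 5.24/22 = 0.238.

0.24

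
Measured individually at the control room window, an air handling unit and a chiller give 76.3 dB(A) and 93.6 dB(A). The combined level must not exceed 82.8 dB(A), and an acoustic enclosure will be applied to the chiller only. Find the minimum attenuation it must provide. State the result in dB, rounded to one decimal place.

11.9 dB

The untreated sources together contribute 10^(76.3/10) = 4.266e+07, i.e. 76.30 dB(A).
The limit corresponds to 10^(82.8/10) = 1.905e+08; subtracting the fixed part leaves 1.479e+08 for the chiller, i.e. 81.70 dB(A).
Required insertion loss = 93.6 − 81.70 = 11.90 dB.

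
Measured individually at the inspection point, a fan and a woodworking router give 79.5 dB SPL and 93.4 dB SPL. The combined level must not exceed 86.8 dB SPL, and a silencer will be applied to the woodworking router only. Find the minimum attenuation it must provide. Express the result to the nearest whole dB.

7 dB

Everything except the woodworking router sums to 10^(79.5/10) = 8.913e+07 in linear terms, 79.50 dB SPL.
To meet 86.8 dB SPL overall, the treated woodworking router may contribute at most 10^(86.8/10) − 8.913e+07 = 3.895e+08, i.e. 85.91 dB SPL.
Required insertion loss = 93.4 − 85.91 = 7.49 dB.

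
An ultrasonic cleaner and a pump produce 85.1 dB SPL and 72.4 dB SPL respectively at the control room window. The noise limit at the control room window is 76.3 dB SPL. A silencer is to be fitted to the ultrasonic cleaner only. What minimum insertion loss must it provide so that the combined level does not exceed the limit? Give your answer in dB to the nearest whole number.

Everything except the ultrasonic cleaner sums to 10^(72.4/10) = 1.738e+07 in linear terms, 72.40 dB SPL.
The limit corresponds to 10^(76.3/10) = 4.266e+07; subtracting the fixed part leaves 2.528e+07 for the ultrasonic cleaner, i.e. 74.03 dB SPL.
So the ultrasonic cleaner must be reduced from 85.1 to 74.03 dB SPL: IL = 11.07 dB.

11 dB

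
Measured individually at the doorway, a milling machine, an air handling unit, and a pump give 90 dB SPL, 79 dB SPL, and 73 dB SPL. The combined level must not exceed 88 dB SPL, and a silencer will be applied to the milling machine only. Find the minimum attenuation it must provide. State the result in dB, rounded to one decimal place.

Fixed contribution from the other sources: Σ 10^(L/10) = 10^(79/10) + 10^(73/10) = 9.939e+07 (79.97 dB SPL).
The limit corresponds to 10^(88/10) = 6.310e+08; subtracting the fixed part leaves 5.316e+08 for the milling machine, i.e. 87.26 dB SPL.
So the milling machine must be reduced from 90 to 87.26 dB SPL: IL = 2.74 dB.

2.7 dB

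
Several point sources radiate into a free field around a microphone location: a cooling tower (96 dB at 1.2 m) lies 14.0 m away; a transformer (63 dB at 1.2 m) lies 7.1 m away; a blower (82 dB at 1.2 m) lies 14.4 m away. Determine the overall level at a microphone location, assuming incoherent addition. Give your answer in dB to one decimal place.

74.8 dB

Propagate each source to the receiver with L = L_ref − 20·log₁₀(r/r_ref), then add intensities.
cooling tower: 96 − 20·log₁₀(14.0/1.2) = 96 − 21.34 = 74.66 dB.
transformer: 63 − 20·log₁₀(7.1/1.2) = 63 − 15.44 = 47.56 dB.
blower: 82 − 20·log₁₀(14.4/1.2) = 82 − 21.58 = 60.42 dB.
Σ 10^(L/10) = 3.041e+07 → L_total = 10·log₁₀(3.041e+07) = 74.83 dB.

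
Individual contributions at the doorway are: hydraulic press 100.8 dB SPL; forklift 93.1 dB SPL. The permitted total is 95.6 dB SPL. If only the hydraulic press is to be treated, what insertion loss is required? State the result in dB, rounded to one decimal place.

Fixed contribution from the other source: Σ 10^(L/10) = 10^(93.1/10) = 2.042e+09 (93.10 dB SPL).
To meet 95.6 dB SPL overall, the treated hydraulic press may contribute at most 10^(95.6/10) − 2.042e+09 = 1.589e+09, i.e. 92.01 dB SPL.
Required insertion loss = 100.8 − 92.01 = 8.79 dB.

8.8 dB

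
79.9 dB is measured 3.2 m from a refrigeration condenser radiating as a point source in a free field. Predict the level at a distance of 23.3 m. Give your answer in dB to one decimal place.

62.7 dB

Point-source attenuation: ΔL = 20·log₁₀(r₂/r₁) = 20·log₁₀(23.3/3.2) = 17.244 dB.
L₂ = 79.9 − 20·log₁₀(23.3/3.2) = 79.9 − 17.244 = 62.66 dB.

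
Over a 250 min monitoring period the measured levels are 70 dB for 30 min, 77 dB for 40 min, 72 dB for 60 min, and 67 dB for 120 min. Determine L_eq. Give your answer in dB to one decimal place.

71.9 dB

Weight each interval's intensity by its duration and average over T = 250 min:
Σ tᵢ·10^(Lᵢ/10) = 30·10^(70/10) + 40·10^(77/10) + 60·10^(72/10) + 120·10^(67/10) = 3.857e+09.
L_eq = 10·log₁₀(3.857e+09/250) = 71.88 dB.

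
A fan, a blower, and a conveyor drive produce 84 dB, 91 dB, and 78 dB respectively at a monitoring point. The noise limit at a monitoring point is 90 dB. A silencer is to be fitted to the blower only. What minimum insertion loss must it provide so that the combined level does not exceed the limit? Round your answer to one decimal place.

2.6 dB

Everything except the blower sums to 10^(84/10) + 10^(78/10) = 3.143e+08 in linear terms, 84.97 dB.
To meet 90 dB overall, the treated blower may contribute at most 10^(90/10) − 3.143e+08 = 6.857e+08, i.e. 88.36 dB.
Required insertion loss = 91 − 88.36 = 2.64 dB.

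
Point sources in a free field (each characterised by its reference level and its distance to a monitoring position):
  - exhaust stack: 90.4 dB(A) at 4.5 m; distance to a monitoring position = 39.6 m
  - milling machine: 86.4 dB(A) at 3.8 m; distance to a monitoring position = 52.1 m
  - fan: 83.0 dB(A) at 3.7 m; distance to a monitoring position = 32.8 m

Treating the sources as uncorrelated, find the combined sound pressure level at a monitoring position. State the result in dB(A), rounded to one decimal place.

72.8 dB(A)

Apply inverse-square spreading to bring every level to the receiver, then sum 10^(L/10).
exhaust stack: 90.4 − 20·log₁₀(39.6/4.5) = 90.4 − 18.89 = 71.51 dB(A).
milling machine: 86.4 − 20·log₁₀(52.1/3.8) = 86.4 − 22.74 = 63.66 dB(A).
fan: 83.0 − 20·log₁₀(32.8/3.7) = 83.0 − 18.95 = 64.05 dB(A).
Σ 10^(L/10) = 1.902e+07 → L_total = 10·log₁₀(1.902e+07) = 72.79 dB(A).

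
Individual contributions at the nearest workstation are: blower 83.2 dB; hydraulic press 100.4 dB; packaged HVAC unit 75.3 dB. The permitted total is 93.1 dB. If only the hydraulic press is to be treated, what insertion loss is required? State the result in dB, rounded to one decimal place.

7.8 dB

Fixed contribution from the other sources: Σ 10^(L/10) = 10^(83.2/10) + 10^(75.3/10) = 2.428e+08 (83.85 dB).
The limit corresponds to 10^(93.1/10) = 2.042e+09; subtracting the fixed part leaves 1.799e+09 for the hydraulic press, i.e. 92.55 dB.
Required insertion loss = 100.4 − 92.55 = 7.85 dB.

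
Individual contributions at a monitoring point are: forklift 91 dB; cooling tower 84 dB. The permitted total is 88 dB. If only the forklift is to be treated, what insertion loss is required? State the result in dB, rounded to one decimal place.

5.2 dB

The untreated sources together contribute 10^(84/10) = 2.512e+08, i.e. 84.00 dB.
The limit corresponds to 10^(88/10) = 6.310e+08; subtracting the fixed part leaves 3.798e+08 for the forklift, i.e. 85.80 dB.
So the forklift must be reduced from 91 to 85.80 dB: IL = 5.20 dB.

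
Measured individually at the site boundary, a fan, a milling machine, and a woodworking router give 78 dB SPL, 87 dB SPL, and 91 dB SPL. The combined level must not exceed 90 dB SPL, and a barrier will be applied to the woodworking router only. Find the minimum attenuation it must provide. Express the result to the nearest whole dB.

5 dB

Everything except the woodworking router sums to 10^(78/10) + 10^(87/10) = 5.643e+08 in linear terms, 87.51 dB SPL.
The limit corresponds to 10^(90/10) = 1.000e+09; subtracting the fixed part leaves 4.357e+08 for the woodworking router, i.e. 86.39 dB SPL.
Required insertion loss = 91 − 86.39 = 4.61 dB.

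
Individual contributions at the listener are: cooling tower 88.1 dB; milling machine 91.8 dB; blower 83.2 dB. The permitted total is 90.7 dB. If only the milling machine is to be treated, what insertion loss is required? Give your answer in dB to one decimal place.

6.7 dB

Fixed contribution from the other sources: Σ 10^(L/10) = 10^(88.1/10) + 10^(83.2/10) = 8.546e+08 (89.32 dB).
To meet 90.7 dB overall, the treated milling machine may contribute at most 10^(90.7/10) − 8.546e+08 = 3.203e+08, i.e. 85.06 dB.
So the milling machine must be reduced from 91.8 to 85.06 dB: IL = 6.74 dB.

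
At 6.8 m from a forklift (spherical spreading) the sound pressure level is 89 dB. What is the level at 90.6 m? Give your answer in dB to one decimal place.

Spherical spreading from a point source gives a 20·log₁₀(r₂/r₁) drop.
L₂ = 89 − 20·log₁₀(90.6/6.8) = 89 − 22.492 = 66.51 dB.

66.5 dB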